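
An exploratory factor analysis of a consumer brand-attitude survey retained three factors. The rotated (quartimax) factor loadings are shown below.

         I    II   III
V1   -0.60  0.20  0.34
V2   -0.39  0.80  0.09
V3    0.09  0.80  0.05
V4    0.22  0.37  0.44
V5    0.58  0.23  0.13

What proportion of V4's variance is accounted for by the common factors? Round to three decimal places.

h² = 0.22² + 0.37² + 0.44² = 0.0484 + 0.1369 + 0.1936 = 0.3789

0.379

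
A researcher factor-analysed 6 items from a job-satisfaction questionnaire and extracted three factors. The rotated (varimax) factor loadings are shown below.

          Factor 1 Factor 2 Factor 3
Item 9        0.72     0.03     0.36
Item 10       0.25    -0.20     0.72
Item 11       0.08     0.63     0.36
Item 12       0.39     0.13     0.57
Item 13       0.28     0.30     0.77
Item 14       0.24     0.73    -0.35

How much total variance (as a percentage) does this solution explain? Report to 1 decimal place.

SS loadings by factor: 0.8754, 1.0776, 1.8179; total = 3.7709.
Total variance with 6 standardized items is 6, so the solution explains 3.7709/6 = 0.6285 = 62.85%.

62.8%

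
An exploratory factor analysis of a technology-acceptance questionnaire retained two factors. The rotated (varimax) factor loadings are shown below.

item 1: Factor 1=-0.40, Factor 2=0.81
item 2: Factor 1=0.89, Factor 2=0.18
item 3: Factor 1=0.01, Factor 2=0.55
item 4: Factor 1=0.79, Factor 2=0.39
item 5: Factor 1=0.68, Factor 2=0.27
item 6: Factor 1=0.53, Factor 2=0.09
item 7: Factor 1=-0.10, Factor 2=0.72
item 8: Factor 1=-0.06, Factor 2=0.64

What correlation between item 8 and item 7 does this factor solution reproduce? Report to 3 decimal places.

0.467

r̂ = Σ λ_i·λ_j across factors = (-0.06)(-0.10) + (0.64)(0.72)
  = +0.0060 +0.4608 = 0.4668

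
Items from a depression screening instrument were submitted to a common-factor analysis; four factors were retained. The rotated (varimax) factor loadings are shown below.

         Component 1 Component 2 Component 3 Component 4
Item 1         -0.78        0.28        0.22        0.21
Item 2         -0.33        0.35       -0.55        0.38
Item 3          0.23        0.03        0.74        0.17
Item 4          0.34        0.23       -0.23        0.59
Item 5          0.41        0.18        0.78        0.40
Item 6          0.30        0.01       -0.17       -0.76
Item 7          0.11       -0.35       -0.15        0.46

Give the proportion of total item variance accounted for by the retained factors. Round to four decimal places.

SS loadings by factor: 1.1560, 0.4097, 1.6112, 1.5147; total = 4.6916.
Total variance with 7 standardized items is 7, so the solution explains 4.6916/7 = 0.6702.

0.6702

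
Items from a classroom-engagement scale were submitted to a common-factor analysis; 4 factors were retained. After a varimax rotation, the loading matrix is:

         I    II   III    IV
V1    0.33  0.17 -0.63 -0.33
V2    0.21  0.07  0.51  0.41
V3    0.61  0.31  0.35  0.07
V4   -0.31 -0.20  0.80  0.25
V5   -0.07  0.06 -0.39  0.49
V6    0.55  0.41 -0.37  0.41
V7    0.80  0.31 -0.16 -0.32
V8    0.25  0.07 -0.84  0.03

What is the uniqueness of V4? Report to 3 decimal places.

0.161

h² = (-0.31)² + (-0.20)² + 0.80² + 0.25² = 0.0961 + 0.0400 + 0.6400 + 0.0625 = 0.8386
Uniqueness u² = 1 − h² = 1 − 0.8386 = 0.1614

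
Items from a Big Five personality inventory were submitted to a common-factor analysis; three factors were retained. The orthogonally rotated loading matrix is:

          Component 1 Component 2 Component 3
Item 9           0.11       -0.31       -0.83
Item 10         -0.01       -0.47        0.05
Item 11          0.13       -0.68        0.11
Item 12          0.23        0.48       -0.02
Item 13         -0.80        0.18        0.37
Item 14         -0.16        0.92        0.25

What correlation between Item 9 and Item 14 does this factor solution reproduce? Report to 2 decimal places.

r̂ = Σ λ_i·λ_j across factors = (0.11)(-0.16) + (-0.31)(0.92) + (-0.83)(0.25)
  = -0.0176 -0.2852 -0.2075 = -0.5103

-0.51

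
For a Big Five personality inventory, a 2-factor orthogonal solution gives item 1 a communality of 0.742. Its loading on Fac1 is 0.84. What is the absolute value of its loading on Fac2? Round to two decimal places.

Under orthogonal rotation h² = Σλ², so λ_Fac2² = h² − (0.7056) = 0.742 − 0.7056 = 0.0364.
|λ| = √0.0364 = 0.1908.

0.19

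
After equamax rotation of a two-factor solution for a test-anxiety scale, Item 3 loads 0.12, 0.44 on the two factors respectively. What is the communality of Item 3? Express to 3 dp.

0.208

h² = 0.12² + 0.44² = 0.0144 + 0.1936 = 0.2080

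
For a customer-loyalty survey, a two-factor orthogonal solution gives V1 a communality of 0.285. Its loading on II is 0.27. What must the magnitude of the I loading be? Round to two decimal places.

0.46

Under orthogonal rotation h² = Σλ², so λ_I² = h² − (0.0729) = 0.285 − 0.0729 = 0.2121.
|λ| = √0.2121 = 0.4605.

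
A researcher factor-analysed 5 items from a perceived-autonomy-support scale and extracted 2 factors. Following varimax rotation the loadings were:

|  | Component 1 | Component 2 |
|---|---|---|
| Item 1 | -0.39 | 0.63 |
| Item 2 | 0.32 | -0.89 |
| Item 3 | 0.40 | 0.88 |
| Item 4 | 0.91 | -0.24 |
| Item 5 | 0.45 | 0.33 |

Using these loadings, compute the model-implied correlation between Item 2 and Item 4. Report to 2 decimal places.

r̂ = Σ λ_i·λ_j across factors = (0.32)(0.91) + (-0.89)(-0.24)
  = +0.2912 +0.2136 = 0.5048

0.50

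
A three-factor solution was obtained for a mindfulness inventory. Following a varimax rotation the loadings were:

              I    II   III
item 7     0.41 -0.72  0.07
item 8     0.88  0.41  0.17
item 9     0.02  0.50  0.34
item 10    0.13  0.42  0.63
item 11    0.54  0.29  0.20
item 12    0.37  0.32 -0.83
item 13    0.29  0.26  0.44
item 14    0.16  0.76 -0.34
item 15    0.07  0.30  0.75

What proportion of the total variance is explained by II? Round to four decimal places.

SS loadings for II = (-0.72)² + 0.41² + 0.50² + 0.42² + 0.29² + 0.32² + 0.26² + 0.76² + 0.30² = 2.0346
Proportion of variance = 2.0346 / 9 = 0.2261.

0.2261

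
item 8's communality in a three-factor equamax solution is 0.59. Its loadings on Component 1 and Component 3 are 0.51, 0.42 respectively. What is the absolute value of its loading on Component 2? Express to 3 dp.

0.392

Under orthogonal rotation h² = Σλ², so λ_Component 2² = h² − (0.4365) = 0.59 − 0.4365 = 0.1535.
|λ| = √0.1535 = 0.3918.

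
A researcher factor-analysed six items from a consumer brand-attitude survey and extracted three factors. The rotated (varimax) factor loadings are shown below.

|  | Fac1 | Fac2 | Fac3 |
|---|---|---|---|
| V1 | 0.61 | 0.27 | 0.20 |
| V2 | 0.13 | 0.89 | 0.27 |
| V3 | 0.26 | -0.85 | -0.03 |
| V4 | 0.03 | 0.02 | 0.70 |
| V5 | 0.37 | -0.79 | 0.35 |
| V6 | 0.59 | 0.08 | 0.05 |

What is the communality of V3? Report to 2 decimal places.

h² = 0.26² + (-0.85)² + (-0.03)² = 0.0676 + 0.7225 + 0.0009 = 0.7910

0.79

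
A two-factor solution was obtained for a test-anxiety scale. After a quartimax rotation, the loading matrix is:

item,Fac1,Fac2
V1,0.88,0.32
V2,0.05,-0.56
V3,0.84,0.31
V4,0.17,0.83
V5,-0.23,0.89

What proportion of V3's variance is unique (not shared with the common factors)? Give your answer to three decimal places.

0.198

h² = 0.84² + 0.31² = 0.7056 + 0.0961 = 0.8017
Uniqueness u² = 1 − h² = 1 − 0.8017 = 0.1983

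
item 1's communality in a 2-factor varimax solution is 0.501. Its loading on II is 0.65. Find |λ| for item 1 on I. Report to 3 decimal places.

Under orthogonal rotation h² = Σλ², so λ_I² = h² − (0.4225) = 0.501 − 0.4225 = 0.0785.
|λ| = √0.0785 = 0.2802.

0.280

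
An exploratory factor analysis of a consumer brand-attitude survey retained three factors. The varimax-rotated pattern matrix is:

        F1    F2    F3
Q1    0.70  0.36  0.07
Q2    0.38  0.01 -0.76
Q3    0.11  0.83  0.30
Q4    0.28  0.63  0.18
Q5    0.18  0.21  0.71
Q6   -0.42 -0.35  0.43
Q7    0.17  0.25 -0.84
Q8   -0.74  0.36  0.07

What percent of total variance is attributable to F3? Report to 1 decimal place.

26.3%

SS loadings for F3 = 0.07² + (-0.76)² + 0.30² + 0.18² + 0.71² + 0.43² + (-0.84)² + 0.07² = 2.1044
With 8 standardized items, total variance = 8. Proportion = 2.1044/8 = 0.2631 → 26.30%.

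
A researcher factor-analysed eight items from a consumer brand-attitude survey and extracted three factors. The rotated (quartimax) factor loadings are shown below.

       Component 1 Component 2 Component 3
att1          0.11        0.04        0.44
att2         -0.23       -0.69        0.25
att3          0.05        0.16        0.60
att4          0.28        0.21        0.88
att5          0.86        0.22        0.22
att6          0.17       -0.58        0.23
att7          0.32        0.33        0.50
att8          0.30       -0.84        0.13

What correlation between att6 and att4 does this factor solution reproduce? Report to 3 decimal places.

r̂ = Σ λ_i·λ_j across factors = (0.17)(0.28) + (-0.58)(0.21) + (0.23)(0.88)
  = +0.0476 -0.1218 +0.2024 = 0.1282

0.128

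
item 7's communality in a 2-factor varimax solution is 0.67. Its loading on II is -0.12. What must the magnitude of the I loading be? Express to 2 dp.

0.81

Under orthogonal rotation h² = Σλ², so λ_I² = h² − (0.0144) = 0.67 − 0.0144 = 0.6556.
|λ| = √0.6556 = 0.8097.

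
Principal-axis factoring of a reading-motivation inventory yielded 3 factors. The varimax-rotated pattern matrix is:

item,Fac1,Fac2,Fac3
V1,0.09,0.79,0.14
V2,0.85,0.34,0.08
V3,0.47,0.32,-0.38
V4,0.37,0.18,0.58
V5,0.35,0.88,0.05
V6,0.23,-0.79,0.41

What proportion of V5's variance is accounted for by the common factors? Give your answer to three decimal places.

h² = 0.35² + 0.88² + 0.05² = 0.1225 + 0.7744 + 0.0025 = 0.8994

0.899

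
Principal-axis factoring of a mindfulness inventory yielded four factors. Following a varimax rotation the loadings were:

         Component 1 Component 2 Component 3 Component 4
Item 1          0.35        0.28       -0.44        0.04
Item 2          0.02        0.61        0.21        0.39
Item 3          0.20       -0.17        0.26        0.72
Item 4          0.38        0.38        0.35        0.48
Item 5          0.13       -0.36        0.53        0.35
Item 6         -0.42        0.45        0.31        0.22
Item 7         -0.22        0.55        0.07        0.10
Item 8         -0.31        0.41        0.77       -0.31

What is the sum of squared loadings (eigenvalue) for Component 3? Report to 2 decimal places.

SS loadings for Component 3 = (-0.44)² + 0.21² + 0.26² + 0.35² + 0.53² + 0.31² + 0.07² + 0.77² = 0.1936 + 0.0441 + 0.0676 + 0.1225 + 0.2809 + 0.0961 + 0.0049 + 0.5929 = 1.4026

1.40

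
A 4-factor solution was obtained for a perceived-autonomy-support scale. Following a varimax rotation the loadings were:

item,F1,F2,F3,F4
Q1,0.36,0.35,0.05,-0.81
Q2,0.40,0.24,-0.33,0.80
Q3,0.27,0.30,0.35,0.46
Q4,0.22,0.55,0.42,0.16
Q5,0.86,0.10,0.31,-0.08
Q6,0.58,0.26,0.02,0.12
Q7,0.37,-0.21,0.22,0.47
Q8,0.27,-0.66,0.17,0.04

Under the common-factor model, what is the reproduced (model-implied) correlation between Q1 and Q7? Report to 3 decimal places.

r̂ = Σ λ_i·λ_j across factors = (0.36)(0.37) + (0.35)(-0.21) + (0.05)(0.22) + (-0.81)(0.47)
  = +0.1332 -0.0735 +0.0110 -0.3807 = -0.3100

-0.310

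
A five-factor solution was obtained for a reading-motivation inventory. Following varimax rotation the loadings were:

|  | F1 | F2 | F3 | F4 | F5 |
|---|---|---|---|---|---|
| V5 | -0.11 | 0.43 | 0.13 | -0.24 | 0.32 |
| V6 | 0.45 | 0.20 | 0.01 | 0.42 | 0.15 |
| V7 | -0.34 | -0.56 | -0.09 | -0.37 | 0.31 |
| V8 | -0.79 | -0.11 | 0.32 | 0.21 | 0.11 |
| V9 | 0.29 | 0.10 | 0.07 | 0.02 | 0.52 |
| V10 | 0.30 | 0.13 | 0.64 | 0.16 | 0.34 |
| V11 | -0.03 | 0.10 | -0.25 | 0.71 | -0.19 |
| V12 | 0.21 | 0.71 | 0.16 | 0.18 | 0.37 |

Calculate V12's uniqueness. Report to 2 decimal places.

0.26

h² = 0.21² + 0.71² + 0.16² + 0.18² + 0.37² = 0.0441 + 0.5041 + 0.0256 + 0.0324 + 0.1369 = 0.7431
Uniqueness u² = 1 − h² = 1 − 0.7431 = 0.2569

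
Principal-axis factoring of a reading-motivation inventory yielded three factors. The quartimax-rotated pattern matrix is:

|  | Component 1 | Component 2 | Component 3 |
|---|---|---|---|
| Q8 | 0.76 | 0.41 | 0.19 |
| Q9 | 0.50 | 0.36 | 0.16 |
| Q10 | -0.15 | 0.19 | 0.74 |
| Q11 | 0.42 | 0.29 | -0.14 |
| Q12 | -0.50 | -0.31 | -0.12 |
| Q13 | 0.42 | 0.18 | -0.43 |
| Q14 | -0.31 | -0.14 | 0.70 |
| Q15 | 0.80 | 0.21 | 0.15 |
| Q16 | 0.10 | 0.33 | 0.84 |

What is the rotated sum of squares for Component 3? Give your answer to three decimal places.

2.046

SS loadings for Component 3 = 0.19² + 0.16² + 0.74² + (-0.14)² + (-0.12)² + (-0.43)² + 0.70² + 0.15² + 0.84² = 0.0361 + 0.0256 + 0.5476 + 0.0196 + 0.0144 + 0.1849 + 0.4900 + 0.0225 + 0.7056 = 2.0463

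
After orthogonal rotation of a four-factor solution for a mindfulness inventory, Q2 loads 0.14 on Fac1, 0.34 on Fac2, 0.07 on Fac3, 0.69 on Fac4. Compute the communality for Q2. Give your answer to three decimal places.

0.616

h² = 0.14² + 0.34² + 0.07² + 0.69² = 0.0196 + 0.1156 + 0.0049 + 0.4761 = 0.6162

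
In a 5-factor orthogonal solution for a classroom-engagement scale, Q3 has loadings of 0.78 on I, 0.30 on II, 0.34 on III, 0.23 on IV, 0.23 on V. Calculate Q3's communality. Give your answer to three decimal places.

h² = 0.78² + 0.30² + 0.34² + 0.23² + 0.23² = 0.6084 + 0.0900 + 0.1156 + 0.0529 + 0.0529 = 0.9198

0.920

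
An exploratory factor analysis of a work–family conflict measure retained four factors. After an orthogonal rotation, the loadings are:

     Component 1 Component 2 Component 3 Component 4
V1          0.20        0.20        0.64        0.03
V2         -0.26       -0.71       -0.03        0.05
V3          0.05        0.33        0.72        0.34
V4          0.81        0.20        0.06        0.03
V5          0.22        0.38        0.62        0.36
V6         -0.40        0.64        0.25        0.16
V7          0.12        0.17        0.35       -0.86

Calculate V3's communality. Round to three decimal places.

0.745

h² = 0.05² + 0.33² + 0.72² + 0.34² = 0.0025 + 0.1089 + 0.5184 + 0.1156 = 0.7454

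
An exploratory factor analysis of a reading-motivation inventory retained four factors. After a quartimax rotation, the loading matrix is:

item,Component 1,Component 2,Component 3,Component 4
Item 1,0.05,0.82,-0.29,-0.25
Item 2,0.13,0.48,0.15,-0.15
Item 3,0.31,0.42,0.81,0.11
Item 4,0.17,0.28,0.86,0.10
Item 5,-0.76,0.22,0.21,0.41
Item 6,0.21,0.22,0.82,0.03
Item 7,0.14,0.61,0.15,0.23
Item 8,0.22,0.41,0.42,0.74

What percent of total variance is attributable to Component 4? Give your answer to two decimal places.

SS loadings for Component 4 = (-0.25)² + (-0.15)² + 0.11² + 0.10² + 0.41² + 0.03² + 0.23² + 0.74² = 0.8766
With 8 standardized items, total variance = 8. Proportion = 0.8766/8 = 0.1096 → 10.96%.

10.96%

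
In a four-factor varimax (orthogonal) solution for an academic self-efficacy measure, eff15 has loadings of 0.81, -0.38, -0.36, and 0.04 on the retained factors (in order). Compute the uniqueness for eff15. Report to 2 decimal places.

0.07

h² = 0.81² + (-0.38)² + (-0.36)² + 0.04² = 0.6561 + 0.1444 + 0.1296 + 0.0016 = 0.9317
Uniqueness u² = 1 − h² = 1 − 0.9317 = 0.0683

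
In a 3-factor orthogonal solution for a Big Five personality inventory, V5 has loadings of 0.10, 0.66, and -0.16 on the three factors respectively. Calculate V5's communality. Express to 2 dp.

0.47

h² = 0.10² + 0.66² + (-0.16)² = 0.0100 + 0.4356 + 0.0256 = 0.4712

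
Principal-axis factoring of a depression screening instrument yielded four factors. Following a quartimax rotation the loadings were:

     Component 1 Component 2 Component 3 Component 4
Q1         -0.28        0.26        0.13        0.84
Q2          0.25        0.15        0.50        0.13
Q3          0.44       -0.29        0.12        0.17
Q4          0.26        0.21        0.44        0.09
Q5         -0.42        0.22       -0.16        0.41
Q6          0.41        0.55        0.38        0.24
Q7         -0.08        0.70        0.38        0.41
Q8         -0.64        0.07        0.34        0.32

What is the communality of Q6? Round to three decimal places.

h² = 0.41² + 0.55² + 0.38² + 0.24² = 0.1681 + 0.3025 + 0.1444 + 0.0576 = 0.6726

0.673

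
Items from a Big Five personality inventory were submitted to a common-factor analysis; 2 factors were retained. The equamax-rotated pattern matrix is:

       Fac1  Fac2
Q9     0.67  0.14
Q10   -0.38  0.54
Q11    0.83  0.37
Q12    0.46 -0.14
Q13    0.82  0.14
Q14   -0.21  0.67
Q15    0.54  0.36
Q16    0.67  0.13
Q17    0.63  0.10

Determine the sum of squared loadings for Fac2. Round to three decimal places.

SS loadings for Fac2 = 0.14² + 0.54² + 0.37² + (-0.14)² + 0.14² + 0.67² + 0.36² + 0.13² + 0.10² = 0.0196 + 0.2916 + 0.1369 + 0.0196 + 0.0196 + 0.4489 + 0.1296 + 0.0169 + 0.0100 = 1.0927

1.093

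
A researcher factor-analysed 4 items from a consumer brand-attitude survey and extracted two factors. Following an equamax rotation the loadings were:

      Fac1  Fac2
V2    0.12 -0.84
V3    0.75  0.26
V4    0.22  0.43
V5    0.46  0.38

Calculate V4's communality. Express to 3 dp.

0.233

h² = 0.22² + 0.43² = 0.0484 + 0.1849 = 0.2333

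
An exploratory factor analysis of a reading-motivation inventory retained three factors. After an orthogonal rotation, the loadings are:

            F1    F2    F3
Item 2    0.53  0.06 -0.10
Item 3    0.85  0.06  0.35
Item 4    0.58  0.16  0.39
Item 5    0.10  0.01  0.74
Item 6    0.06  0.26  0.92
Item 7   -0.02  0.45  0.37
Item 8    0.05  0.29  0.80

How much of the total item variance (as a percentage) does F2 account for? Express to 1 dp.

SS loadings for F2 = 0.06² + 0.06² + 0.16² + 0.01² + 0.26² + 0.45² + 0.29² = 0.3871
With 7 standardized items, total variance = 7. Proportion = 0.3871/7 = 0.0553 → 5.53%.

5.5%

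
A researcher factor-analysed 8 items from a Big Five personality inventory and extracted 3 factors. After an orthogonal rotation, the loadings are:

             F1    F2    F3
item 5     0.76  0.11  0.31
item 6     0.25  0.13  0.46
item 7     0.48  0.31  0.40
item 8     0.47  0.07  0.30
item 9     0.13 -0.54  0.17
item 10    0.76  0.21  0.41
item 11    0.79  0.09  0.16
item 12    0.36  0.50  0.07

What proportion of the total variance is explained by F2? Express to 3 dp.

0.090

SS loadings for F2 = 0.11² + 0.13² + 0.31² + 0.07² + (-0.54)² + 0.21² + 0.09² + 0.50² = 0.7238
Proportion of variance = 0.7238 / 8 = 0.0905.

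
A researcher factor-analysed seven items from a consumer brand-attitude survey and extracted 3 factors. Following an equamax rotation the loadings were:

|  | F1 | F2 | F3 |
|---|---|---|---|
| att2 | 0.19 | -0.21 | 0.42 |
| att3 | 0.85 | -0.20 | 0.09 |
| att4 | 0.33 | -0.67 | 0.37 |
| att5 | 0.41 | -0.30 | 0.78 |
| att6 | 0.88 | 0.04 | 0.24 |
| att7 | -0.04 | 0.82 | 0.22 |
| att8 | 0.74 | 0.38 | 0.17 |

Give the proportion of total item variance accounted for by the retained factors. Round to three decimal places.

Communalities: 0.2566, 0.7706, 0.6947, 0.8665, 0.8336, 0.7224, 0.7209; Σh² = 4.8653.
Total variance with 7 standardized items is 7, so the solution explains 4.8653/7 = 0.6950.

0.695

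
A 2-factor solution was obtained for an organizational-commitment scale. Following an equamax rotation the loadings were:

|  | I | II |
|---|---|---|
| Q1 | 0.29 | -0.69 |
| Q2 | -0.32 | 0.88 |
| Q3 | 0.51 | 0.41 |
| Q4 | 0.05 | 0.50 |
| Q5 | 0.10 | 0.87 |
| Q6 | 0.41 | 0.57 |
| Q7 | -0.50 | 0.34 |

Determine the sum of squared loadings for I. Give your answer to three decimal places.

SS loadings for I = 0.29² + (-0.32)² + 0.51² + 0.05² + 0.10² + 0.41² + (-0.50)² = 0.0841 + 0.1024 + 0.2601 + 0.0025 + 0.0100 + 0.1681 + 0.2500 = 0.8772

0.877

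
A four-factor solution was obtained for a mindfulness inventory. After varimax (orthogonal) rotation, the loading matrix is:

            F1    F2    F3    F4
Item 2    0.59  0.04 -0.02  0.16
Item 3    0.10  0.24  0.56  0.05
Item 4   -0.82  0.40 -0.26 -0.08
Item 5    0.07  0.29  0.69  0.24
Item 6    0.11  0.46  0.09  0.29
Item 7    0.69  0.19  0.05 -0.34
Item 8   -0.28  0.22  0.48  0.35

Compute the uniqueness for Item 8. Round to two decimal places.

0.52

h² = (-0.28)² + 0.22² + 0.48² + 0.35² = 0.0784 + 0.0484 + 0.2304 + 0.1225 = 0.4797
Uniqueness u² = 1 − h² = 1 − 0.4797 = 0.5203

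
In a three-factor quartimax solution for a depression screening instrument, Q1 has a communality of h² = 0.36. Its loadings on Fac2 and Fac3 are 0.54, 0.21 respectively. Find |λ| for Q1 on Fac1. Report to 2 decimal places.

0.16

Under orthogonal rotation h² = Σλ², so λ_Fac1² = h² − (0.3357) = 0.36 − 0.3357 = 0.0243.
|λ| = √0.0243 = 0.1559.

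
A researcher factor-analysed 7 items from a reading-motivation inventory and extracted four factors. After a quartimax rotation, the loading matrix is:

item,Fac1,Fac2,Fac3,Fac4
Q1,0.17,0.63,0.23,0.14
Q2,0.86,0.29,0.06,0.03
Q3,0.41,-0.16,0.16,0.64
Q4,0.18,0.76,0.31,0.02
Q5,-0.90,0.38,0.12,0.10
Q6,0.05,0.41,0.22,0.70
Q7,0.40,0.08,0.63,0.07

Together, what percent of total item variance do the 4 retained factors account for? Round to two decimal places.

Communalities: 0.4983, 0.8282, 0.6289, 0.7065, 0.9788, 0.7090, 0.5682; Σh² = 4.9179.
Total variance with 7 standardized items is 7, so the solution explains 4.9179/7 = 0.7026 = 70.26%.

70.26%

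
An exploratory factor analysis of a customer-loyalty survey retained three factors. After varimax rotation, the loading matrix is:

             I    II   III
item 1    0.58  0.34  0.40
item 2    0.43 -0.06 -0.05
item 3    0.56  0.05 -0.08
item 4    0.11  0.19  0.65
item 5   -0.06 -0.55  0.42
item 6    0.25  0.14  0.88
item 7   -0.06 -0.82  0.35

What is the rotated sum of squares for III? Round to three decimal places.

SS loadings for III = 0.40² + (-0.05)² + (-0.08)² + 0.65² + 0.42² + 0.88² + 0.35² = 0.1600 + 0.0025 + 0.0064 + 0.4225 + 0.1764 + 0.7744 + 0.1225 = 1.6647

1.665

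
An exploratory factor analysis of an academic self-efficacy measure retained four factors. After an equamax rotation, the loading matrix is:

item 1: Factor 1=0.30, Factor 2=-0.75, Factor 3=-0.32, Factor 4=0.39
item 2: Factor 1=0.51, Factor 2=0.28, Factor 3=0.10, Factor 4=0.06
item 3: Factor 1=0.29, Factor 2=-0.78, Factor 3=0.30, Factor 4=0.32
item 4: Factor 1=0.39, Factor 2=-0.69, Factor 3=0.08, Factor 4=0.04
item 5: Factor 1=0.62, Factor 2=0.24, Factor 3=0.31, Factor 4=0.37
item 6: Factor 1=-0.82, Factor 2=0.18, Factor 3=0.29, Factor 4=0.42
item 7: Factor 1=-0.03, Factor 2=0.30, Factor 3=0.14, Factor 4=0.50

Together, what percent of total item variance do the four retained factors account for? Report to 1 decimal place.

SS loadings by factor: 1.6440, 1.9054, 0.4086, 0.8230; total = 4.7810.
Total variance with 7 standardized items is 7, so the solution explains 4.7810/7 = 0.6830 = 68.30%.

68.3%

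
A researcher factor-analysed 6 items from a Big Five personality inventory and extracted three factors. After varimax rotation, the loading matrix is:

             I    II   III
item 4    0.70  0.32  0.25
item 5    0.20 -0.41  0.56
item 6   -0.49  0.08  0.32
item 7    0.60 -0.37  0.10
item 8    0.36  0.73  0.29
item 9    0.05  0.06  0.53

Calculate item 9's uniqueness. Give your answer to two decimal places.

h² = 0.05² + 0.06² + 0.53² = 0.0025 + 0.0036 + 0.2809 = 0.2870
Uniqueness u² = 1 − h² = 1 − 0.2870 = 0.7130

0.71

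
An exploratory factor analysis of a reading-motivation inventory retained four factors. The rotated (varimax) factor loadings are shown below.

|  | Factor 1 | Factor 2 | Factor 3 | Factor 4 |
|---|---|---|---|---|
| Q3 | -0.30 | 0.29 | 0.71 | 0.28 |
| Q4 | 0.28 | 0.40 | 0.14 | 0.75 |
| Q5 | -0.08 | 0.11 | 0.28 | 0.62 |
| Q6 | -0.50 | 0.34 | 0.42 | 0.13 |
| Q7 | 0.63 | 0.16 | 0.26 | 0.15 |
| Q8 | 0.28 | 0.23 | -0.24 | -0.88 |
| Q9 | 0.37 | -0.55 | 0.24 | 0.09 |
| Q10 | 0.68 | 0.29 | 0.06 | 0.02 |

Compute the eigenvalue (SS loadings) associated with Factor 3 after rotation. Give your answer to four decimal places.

SS loadings for Factor 3 = 0.71² + 0.14² + 0.28² + 0.42² + 0.26² + (-0.24)² + 0.24² + 0.06² = 0.5041 + 0.0196 + 0.0784 + 0.1764 + 0.0676 + 0.0576 + 0.0576 + 0.0036 = 0.9649

0.9649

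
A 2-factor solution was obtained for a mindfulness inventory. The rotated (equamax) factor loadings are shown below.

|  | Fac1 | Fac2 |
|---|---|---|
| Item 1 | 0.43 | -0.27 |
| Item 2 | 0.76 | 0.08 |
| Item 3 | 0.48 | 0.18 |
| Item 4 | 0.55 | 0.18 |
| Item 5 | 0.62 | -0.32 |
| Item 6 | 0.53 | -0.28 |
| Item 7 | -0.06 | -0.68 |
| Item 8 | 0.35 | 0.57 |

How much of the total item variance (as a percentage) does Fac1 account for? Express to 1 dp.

SS loadings for Fac1 = 0.43² + 0.76² + 0.48² + 0.55² + 0.62² + 0.53² + (-0.06)² + 0.35² = 2.0868
With 8 standardized items, total variance = 8. Proportion = 2.0868/8 = 0.2609 → 26.09%.

26.1%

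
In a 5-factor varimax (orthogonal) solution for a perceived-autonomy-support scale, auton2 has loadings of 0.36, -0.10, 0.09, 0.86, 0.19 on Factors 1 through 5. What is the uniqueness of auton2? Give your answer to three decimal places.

0.077

h² = 0.36² + (-0.10)² + 0.09² + 0.86² + 0.19² = 0.1296 + 0.0100 + 0.0081 + 0.7396 + 0.0361 = 0.9234
Uniqueness u² = 1 − h² = 1 − 0.9234 = 0.0766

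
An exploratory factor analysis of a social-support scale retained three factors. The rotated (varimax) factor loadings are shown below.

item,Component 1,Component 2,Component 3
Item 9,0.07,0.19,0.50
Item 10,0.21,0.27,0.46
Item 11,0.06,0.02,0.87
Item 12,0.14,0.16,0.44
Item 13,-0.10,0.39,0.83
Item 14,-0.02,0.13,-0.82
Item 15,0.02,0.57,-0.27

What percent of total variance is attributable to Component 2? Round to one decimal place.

SS loadings for Component 2 = 0.19² + 0.27² + 0.02² + 0.16² + 0.39² + 0.13² + 0.57² = 0.6289
With 7 standardized items, total variance = 7. Proportion = 0.6289/7 = 0.0898 → 8.98%.

9.0%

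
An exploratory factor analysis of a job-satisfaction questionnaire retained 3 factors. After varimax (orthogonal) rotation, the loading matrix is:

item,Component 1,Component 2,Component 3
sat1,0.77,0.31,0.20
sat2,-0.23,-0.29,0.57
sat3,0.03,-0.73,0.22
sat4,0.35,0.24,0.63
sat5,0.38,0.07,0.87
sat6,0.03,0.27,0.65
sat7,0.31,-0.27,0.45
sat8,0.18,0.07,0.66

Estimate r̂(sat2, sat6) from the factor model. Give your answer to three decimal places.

0.285

r̂ = Σ λ_i·λ_j across factors = (-0.23)(0.03) + (-0.29)(0.27) + (0.57)(0.65)
  = -0.0069 -0.0783 +0.3705 = 0.2853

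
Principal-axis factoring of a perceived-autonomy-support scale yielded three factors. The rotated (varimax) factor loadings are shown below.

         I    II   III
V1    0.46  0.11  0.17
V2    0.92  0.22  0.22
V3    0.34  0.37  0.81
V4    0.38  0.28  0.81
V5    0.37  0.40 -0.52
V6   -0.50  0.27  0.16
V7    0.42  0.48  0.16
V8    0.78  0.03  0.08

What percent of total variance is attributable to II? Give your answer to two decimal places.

9.25%

SS loadings for II = 0.11² + 0.22² + 0.37² + 0.28² + 0.40² + 0.27² + 0.48² + 0.03² = 0.7400
With 8 standardized items, total variance = 8. Proportion = 0.7400/8 = 0.0925 → 9.25%.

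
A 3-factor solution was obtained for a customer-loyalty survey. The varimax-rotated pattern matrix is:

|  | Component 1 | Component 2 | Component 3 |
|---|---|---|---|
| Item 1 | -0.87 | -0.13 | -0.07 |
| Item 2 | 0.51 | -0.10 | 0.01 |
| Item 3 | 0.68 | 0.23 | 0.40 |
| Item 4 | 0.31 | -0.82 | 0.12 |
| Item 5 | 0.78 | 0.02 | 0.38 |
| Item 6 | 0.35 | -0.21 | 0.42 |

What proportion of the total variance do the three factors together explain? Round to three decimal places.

0.601

Communalities: 0.7787, 0.2702, 0.6753, 0.7829, 0.7532, 0.3430; Σh² = 3.6033.
Total variance with 6 standardized items is 6, so the solution explains 3.6033/6 = 0.6006.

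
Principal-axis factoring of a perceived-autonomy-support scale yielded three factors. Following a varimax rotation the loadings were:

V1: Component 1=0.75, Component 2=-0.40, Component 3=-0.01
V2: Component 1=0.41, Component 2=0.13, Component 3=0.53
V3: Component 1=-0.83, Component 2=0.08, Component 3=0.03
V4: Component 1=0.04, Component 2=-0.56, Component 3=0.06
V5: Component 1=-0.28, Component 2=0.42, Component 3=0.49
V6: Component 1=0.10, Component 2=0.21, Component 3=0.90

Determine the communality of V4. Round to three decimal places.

h² = 0.04² + (-0.56)² + 0.06² = 0.0016 + 0.3136 + 0.0036 = 0.3188

0.319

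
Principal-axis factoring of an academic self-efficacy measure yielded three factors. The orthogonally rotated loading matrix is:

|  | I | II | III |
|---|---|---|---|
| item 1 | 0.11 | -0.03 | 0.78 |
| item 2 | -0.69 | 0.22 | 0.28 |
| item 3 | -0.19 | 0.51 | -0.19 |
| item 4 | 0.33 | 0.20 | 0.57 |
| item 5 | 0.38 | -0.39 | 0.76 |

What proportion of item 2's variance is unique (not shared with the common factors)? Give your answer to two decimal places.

0.40

h² = (-0.69)² + 0.22² + 0.28² = 0.4761 + 0.0484 + 0.0784 = 0.6029
Uniqueness u² = 1 − h² = 1 − 0.6029 = 0.3971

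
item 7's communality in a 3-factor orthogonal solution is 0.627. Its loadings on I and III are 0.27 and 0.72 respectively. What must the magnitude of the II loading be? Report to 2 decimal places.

0.19

Under orthogonal rotation h² = Σλ², so λ_II² = h² − (0.5913) = 0.627 − 0.5913 = 0.0357.
|λ| = √0.0357 = 0.1889.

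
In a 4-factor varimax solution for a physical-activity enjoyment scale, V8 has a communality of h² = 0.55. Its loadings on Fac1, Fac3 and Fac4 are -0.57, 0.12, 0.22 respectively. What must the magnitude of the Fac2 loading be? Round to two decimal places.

0.40

Under orthogonal rotation h² = Σλ², so λ_Fac2² = h² − (0.3877) = 0.55 − 0.3877 = 0.1623.
|λ| = √0.1623 = 0.4029.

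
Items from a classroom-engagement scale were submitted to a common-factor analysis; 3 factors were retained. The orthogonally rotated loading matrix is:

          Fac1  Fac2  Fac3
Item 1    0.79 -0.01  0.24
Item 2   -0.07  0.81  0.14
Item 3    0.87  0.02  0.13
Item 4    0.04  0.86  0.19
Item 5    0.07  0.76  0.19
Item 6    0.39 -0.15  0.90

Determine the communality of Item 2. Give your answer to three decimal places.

h² = (-0.07)² + 0.81² + 0.14² = 0.0049 + 0.6561 + 0.0196 = 0.6806

0.681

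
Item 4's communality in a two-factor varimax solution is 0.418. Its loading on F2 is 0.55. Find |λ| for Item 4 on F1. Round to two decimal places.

0.34

Under orthogonal rotation h² = Σλ², so λ_F1² = h² − (0.3025) = 0.418 − 0.3025 = 0.1155.
|λ| = √0.1155 = 0.3399.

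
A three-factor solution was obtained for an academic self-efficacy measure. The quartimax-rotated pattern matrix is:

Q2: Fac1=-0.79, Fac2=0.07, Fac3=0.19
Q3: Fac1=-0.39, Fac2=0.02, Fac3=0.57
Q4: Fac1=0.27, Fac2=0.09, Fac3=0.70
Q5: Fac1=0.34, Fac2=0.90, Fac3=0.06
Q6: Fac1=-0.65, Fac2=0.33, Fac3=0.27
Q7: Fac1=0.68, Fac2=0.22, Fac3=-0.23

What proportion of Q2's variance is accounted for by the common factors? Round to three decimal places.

0.665

h² = (-0.79)² + 0.07² + 0.19² = 0.6241 + 0.0049 + 0.0361 = 0.6651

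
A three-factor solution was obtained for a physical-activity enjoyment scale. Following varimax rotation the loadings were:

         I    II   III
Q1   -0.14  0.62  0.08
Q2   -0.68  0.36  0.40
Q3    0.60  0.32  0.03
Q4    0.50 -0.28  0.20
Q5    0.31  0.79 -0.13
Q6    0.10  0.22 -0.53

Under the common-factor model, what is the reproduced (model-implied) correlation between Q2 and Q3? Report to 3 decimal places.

r̂ = Σ λ_i·λ_j across factors = (-0.68)(0.60) + (0.36)(0.32) + (0.40)(0.03)
  = -0.4080 +0.1152 +0.0120 = -0.2808

-0.281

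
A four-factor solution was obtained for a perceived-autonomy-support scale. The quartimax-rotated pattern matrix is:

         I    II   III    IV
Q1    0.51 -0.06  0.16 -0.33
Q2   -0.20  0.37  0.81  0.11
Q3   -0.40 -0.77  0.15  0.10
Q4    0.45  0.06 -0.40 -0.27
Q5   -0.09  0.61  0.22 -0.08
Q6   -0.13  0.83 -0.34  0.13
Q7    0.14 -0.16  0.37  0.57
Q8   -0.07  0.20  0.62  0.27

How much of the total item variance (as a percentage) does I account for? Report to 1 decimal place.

8.9%

SS loadings for I = 0.51² + (-0.20)² + (-0.40)² + 0.45² + (-0.09)² + (-0.13)² + 0.14² + (-0.07)² = 0.7121
With 8 standardized items, total variance = 8. Proportion = 0.7121/8 = 0.0890 → 8.90%.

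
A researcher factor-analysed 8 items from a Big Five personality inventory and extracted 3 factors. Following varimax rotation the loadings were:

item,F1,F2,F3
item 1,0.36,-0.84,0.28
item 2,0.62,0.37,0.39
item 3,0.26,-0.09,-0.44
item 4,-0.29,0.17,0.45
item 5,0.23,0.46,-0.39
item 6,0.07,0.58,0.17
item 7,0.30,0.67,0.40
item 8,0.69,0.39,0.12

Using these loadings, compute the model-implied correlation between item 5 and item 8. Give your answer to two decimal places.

r̂ = Σ λ_i·λ_j across factors = (0.23)(0.69) + (0.46)(0.39) + (-0.39)(0.12)
  = +0.1587 +0.1794 -0.0468 = 0.2913

0.29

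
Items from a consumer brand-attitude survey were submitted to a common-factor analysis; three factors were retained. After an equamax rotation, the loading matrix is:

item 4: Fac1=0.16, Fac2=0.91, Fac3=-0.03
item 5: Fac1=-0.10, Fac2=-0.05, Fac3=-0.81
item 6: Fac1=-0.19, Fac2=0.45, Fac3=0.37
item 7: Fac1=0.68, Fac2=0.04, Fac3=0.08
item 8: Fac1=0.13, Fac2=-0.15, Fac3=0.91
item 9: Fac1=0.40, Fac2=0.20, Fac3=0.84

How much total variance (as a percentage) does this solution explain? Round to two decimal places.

69.04%

SS loadings by factor: 0.7110, 1.0972, 2.3340; total = 4.1422.
Total variance with 6 standardized items is 6, so the solution explains 4.1422/6 = 0.6904 = 69.04%.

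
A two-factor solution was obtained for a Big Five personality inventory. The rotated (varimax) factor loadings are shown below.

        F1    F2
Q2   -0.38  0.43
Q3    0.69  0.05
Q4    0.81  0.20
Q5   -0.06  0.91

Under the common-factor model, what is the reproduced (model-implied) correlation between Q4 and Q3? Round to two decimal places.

0.57

r̂ = Σ λ_i·λ_j across factors = (0.81)(0.69) + (0.20)(0.05)
  = +0.5589 +0.0100 = 0.5689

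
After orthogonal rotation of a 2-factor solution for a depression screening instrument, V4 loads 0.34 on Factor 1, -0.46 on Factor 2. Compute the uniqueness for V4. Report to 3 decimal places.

h² = 0.34² + (-0.46)² = 0.1156 + 0.2116 = 0.3272
Uniqueness u² = 1 − h² = 1 − 0.3272 = 0.6728

0.673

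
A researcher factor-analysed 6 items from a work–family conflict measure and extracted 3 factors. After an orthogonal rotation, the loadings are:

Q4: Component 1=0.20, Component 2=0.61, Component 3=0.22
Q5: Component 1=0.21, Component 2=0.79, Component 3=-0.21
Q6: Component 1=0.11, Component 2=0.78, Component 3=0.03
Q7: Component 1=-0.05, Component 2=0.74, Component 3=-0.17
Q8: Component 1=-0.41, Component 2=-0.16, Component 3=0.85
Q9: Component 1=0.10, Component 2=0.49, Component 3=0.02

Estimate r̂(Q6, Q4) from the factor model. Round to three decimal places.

r̂ = Σ λ_i·λ_j across factors = (0.11)(0.20) + (0.78)(0.61) + (0.03)(0.22)
  = +0.0220 +0.4758 +0.0066 = 0.5044

0.504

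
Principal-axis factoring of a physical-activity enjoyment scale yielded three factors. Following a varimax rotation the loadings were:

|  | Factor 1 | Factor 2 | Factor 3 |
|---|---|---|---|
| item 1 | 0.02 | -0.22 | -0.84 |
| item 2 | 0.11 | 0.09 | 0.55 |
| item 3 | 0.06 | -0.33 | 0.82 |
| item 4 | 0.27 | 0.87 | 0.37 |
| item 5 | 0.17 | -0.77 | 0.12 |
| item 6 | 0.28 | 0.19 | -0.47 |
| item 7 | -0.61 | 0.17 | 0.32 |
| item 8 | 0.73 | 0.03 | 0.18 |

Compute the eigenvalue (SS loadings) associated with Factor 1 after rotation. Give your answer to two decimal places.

SS loadings for Factor 1 = 0.02² + 0.11² + 0.06² + 0.27² + 0.17² + 0.28² + (-0.61)² + 0.73² = 0.0004 + 0.0121 + 0.0036 + 0.0729 + 0.0289 + 0.0784 + 0.3721 + 0.5329 = 1.1013

1.10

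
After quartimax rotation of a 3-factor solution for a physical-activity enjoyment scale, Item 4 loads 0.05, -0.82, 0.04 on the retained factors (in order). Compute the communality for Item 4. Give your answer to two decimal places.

h² = 0.05² + (-0.82)² + 0.04² = 0.0025 + 0.6724 + 0.0016 = 0.6765

0.68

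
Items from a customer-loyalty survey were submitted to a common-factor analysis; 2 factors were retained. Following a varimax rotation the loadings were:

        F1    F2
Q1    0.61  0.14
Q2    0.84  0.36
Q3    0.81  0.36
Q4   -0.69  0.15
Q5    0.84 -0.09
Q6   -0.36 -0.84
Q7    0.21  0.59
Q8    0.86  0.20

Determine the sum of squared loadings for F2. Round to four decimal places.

SS loadings for F2 = 0.14² + 0.36² + 0.36² + 0.15² + (-0.09)² + (-0.84)² + 0.59² + 0.20² = 0.0196 + 0.1296 + 0.1296 + 0.0225 + 0.0081 + 0.7056 + 0.3481 + 0.0400 = 1.4031

1.4031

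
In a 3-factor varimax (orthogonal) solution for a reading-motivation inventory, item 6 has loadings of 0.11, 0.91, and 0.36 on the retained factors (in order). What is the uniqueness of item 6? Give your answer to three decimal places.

h² = 0.11² + 0.91² + 0.36² = 0.0121 + 0.8281 + 0.1296 = 0.9698
Uniqueness u² = 1 − h² = 1 − 0.9698 = 0.0302

0.030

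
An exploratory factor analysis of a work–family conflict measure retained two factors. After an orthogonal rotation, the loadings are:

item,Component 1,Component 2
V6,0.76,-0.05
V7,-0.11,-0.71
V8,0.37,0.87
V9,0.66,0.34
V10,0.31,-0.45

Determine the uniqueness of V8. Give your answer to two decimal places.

h² = 0.37² + 0.87² = 0.1369 + 0.7569 = 0.8938
Uniqueness u² = 1 − h² = 1 − 0.8938 = 0.1062

0.11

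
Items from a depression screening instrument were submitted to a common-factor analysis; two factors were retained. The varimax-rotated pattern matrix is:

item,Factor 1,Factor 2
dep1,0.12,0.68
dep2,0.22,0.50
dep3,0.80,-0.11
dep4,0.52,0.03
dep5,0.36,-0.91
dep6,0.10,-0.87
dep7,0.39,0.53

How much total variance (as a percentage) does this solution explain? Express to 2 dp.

Communalities: 0.4768, 0.2984, 0.6521, 0.2713, 0.9577, 0.7669, 0.4330; Σh² = 3.8562.
Total variance with 7 standardized items is 7, so the solution explains 3.8562/7 = 0.5509 = 55.09%.

55.09%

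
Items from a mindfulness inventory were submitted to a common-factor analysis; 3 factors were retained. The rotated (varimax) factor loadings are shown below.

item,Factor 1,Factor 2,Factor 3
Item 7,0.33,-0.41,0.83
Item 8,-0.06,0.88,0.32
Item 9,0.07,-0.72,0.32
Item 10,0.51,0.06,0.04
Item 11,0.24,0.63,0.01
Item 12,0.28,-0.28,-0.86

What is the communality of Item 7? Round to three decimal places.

h² = 0.33² + (-0.41)² + 0.83² = 0.1089 + 0.1681 + 0.6889 = 0.9659

0.966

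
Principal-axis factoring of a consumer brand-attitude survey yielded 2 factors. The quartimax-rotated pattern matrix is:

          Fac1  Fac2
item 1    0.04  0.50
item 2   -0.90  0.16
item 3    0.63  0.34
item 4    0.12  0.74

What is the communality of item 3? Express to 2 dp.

0.51

h² = 0.63² + 0.34² = 0.3969 + 0.1156 = 0.5125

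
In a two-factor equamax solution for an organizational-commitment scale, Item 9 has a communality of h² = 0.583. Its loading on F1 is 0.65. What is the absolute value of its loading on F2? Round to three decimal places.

Under orthogonal rotation h² = Σλ², so λ_F2² = h² − (0.4225) = 0.583 − 0.4225 = 0.1605.
|λ| = √0.1605 = 0.4006.

0.401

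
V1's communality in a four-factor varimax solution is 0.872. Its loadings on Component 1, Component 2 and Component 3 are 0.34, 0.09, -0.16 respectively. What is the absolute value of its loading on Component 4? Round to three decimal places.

Under orthogonal rotation h² = Σλ², so λ_Component 4² = h² − (0.1493) = 0.872 − 0.1493 = 0.7227.
|λ| = √0.7227 = 0.8501.

0.850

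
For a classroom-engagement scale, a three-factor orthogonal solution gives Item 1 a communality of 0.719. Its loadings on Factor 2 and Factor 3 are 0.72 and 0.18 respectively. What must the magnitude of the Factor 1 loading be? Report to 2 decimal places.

Under orthogonal rotation h² = Σλ², so λ_Factor 1² = h² − (0.5508) = 0.719 − 0.5508 = 0.1682.
|λ| = √0.1682 = 0.4101.

0.41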